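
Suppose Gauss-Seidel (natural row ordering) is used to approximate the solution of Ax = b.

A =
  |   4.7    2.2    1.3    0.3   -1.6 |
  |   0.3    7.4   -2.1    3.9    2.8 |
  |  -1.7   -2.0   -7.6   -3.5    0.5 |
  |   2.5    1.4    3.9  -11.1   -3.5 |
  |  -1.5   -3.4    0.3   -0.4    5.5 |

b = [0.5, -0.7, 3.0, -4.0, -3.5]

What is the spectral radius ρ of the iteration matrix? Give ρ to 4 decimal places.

0.6082

Let D = diag(4.7, 7.4, -7.6, -11.1, 5.5); L, U the strict triangles.
Gauss-Seidel: T = -(D+L)⁻¹U, row 0 first, T[0,1] = -(2.2)/(4.7) = -0.4681; later rows by forward substitution.
  T[0,:] = [+0.0000, -0.4681, -0.2766, -0.0638, +0.3404]
  T[1,:] = [+0.0000, +0.0190, +0.2950, -0.5244, -0.3922]
  T[2,:] = [+0.0000, +0.0997, -0.0158, -0.3082, +0.0928]
  T[3,:] = [+0.0000, -0.0680, -0.0306, -0.1888, -0.2555]
  T[4,:] = [+0.0000, -0.1263, +0.1056, -0.3385, -0.1732]
|roots of det(T-λI)|: 0.6082, 0.2689, 0.1894, 0.1699, 0.0000.
ρ(T) = max|λ| = 0.6082; 0.6082 < 1, so it converges for any x₀.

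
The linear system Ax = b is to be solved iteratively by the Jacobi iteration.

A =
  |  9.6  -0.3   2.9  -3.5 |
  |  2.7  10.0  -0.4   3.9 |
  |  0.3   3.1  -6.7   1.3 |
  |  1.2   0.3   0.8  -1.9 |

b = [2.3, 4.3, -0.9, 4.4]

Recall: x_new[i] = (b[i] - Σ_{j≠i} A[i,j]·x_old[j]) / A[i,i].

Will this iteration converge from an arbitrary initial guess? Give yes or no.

yes

Let D = diag(9.6, 10, -6.7, -1.9); L, U the strict triangles.
Jacobi T = -D⁻¹(L+U): T[3,2] = -(0.8)/(-1.9) = +0.4211; T[3,3] = 0.
  T[0,:] = [+0.0000 +0.0312 -0.3021 +0.3646]
  T[1,:] = [-0.2700 +0.0000 +0.0400 -0.3900]
  T[2,:] = [+0.0448 +0.4627 +0.0000 +0.1940]
  T[3,:] = [+0.6316 +0.1579 +0.4211 +0.0000]
moduli |λ_i(T)| = 0.6469, 0.3074, 0.2593, 0.2593.
ρ = 0.6469; 0.6469 < 1: convergent.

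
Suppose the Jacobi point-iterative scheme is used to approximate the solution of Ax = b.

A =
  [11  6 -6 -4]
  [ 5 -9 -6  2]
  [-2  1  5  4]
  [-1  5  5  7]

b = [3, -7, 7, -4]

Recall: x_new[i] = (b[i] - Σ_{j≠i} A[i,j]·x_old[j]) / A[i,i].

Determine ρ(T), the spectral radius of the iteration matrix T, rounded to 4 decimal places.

1.1663

Write A = D+L+U with D = diag(11, -9, 5, 7).
T_J = -D⁻¹(L+U): T[1,0] = -(5)/(-9) = +0.5556; T[1,1] = 0.
  T[0,:] = [+0.0000, -0.5455, +0.5455, +0.3636]
  T[1,:] = [+0.5556, +0.0000, -0.6667, +0.2222]
  T[2,:] = [+0.4000, -0.2000, +0.0000, -0.8000]
  T[3,:] = [+0.1429, -0.7143, -0.7143, +0.0000]
|λ(T)| sorted: 1.1663, 0.7432, 0.7299, 0.7299.
ρ = 1.1663; 1.1663 > 1, so it fails to converge.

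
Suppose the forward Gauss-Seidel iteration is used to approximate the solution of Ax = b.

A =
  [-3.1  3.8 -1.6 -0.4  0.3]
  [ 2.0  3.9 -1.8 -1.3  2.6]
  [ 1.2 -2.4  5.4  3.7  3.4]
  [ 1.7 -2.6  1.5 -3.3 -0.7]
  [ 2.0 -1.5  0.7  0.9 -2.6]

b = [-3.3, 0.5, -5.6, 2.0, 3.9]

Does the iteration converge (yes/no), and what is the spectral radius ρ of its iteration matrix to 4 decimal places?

Diagonal D = diag(-3.1, 3.9, 5.4, -3.3, -2.6); L, U strict lower/upper.
T_GS = -(D+L)⁻¹U: row 0 first, T[0,4] = -(0.3)/(-3.1) = +0.0968; later rows by forward substitution.
  T[0,:] = [+0.0000  +1.2258  -0.5161  -0.1290  +0.0968]
  T[1,:] = [+0.0000  -0.6286  +0.7262  +0.3995  -0.7163]
  T[2,:] = [+0.0000  -0.5518  +0.4375  -0.4790  -0.9695]
  T[3,:] = [+0.0000  +0.8759  -0.6392  -0.5989  -0.0386]
  T[4,:] = [+0.0000  +1.4602  -0.9195  -0.6660  +0.2133]
|eigenvalues of T|: 1.3604, 0.7426, 0.7426, 0.0843, 0.0000.
spectral radius ρ = 1.3604; 1.3604 > 1: divergent.

no, ρ = 1.3604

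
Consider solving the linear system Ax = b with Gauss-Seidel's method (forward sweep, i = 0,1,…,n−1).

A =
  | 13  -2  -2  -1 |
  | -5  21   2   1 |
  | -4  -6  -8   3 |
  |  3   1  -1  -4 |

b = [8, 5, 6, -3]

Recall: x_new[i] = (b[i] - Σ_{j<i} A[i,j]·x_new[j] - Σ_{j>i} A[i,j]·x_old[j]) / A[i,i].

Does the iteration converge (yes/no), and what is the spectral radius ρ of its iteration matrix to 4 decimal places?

yes, ρ = 0.2593

Diagonal D = diag(13, 21, -8, -4); L, U strict lower/upper.
Gauss-Seidel: T = -(D+L)⁻¹U, row 0 first, T[0,3] = -(-1)/(13) = +0.0769; later rows by forward substitution.
  T[0,:] = [+0.0000 +0.1538 +0.1538 +0.0769]
  T[1,:] = [+0.0000 +0.0366 -0.0586 -0.0293]
  T[2,:] = [+0.0000 -0.1044 -0.0330 +0.3585]
  T[3,:] = [+0.0000 +0.1506 +0.1090 -0.0393]
moduli |λ_i(T)| = 0.2593, 0.1261, 0.1261, 0.0000.
ρ = 0.2593; 0.2593 < 1 ⇒ converges.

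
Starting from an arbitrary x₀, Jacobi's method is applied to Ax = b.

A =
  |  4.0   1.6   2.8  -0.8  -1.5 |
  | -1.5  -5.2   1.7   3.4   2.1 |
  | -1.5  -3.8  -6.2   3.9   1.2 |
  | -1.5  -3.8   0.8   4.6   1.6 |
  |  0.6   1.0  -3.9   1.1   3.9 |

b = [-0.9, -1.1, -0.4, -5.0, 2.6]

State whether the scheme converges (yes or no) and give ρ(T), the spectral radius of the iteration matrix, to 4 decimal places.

Let D = diag(4, -5.2, -6.2, 4.6, 3.9); L, U the strict triangles.
Jacobi: T = -D⁻¹(L+U), T[0,1] = -(1.6)/(4) = -0.4000; T[0,0] = 0.
  T[0,:] = [+0.0000  -0.4000  -0.7000  +0.2000  +0.3750]
  T[1,:] = [-0.2885  +0.0000  +0.3269  +0.6538  +0.4038]
  T[2,:] = [-0.2419  -0.6129  +0.0000  +0.6290  +0.1935]
  T[3,:] = [+0.3261  +0.8261  -0.1739  +0.0000  -0.3478]
  T[4,:] = [-0.1538  -0.2564  +1.0000  -0.2821  +0.0000]
eigenvalue magnitudes: 1.2479, 0.7260, 0.6500, 0.6500, 0.1098.
spectral radius ρ = 1.2479; 1.2479 > 1, so it fails to converge.

no, ρ = 1.2479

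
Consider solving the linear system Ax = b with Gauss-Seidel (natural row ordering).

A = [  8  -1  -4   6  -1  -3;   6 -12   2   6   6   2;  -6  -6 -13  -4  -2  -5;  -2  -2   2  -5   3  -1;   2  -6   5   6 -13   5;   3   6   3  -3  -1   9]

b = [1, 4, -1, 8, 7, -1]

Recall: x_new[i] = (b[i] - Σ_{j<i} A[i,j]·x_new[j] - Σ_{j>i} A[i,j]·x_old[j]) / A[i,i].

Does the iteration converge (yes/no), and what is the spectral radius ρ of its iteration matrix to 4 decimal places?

Diagonal D = diag(8, -12, -13, -5, -13, 9); L, U strict lower/upper.
T_GS = -(D+L)⁻¹U: row 0 first, T[0,2] = -(-4)/(8) = +0.5000; later rows by forward substitution.
  T[0,:] = [+0.0000  +0.1250  +0.5000  -0.7500  +0.1250  +0.3750]
  T[1,:] = [+0.0000  +0.0625  +0.4167  +0.1250  +0.5625  +0.3542]
  T[2,:] = [+0.0000  -0.0865  -0.4231  -0.0192  -0.4712  -0.7212]
  T[3,:] = [+0.0000  -0.1096  -0.5359  +0.2423  +0.1365  -0.7801]
  T[4,:] = [+0.0000  -0.0935  -0.5254  -0.0686  -0.3586  -0.3586]
  T[5,:] = [+0.0000  -0.1014  -0.5404  +0.2462  -0.2539  -0.4206]
|eigenvalues of T|: 1.2147, 0.3250, 0.3250, 0.2787, 0.0138, 0.0000.
ρ(T) = max|λ| = 1.2147; 1.2147 > 1, so it fails to converge.

no, ρ = 1.2147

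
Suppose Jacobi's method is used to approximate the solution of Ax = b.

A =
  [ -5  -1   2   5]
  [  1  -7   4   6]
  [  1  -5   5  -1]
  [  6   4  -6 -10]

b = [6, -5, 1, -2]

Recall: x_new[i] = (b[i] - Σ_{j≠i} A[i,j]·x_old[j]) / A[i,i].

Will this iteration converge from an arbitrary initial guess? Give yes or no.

Write A = D+L+U with D = diag(-5, -7, 5, -10).
Jacobi: T = -D⁻¹(L+U), T[3,2] = -(-6)/(-10) = -0.6000; T[3,3] = 0.
  T[0,:] = [+0.0000, -0.2000, +0.4000, +1.0000]
  T[1,:] = [+0.1429, +0.0000, +0.5714, +0.8571]
  T[2,:] = [-0.2000, +1.0000, +0.0000, +0.2000]
  T[3,:] = [+0.6000, +0.4000, -0.6000, +0.0000]
|eigenvalues of T|: 1.1441, 0.7860, 0.7860, 0.3881.
ρ(T) = max|λ| = 1.1441; 1.1441 > 1, so it fails to converge.

no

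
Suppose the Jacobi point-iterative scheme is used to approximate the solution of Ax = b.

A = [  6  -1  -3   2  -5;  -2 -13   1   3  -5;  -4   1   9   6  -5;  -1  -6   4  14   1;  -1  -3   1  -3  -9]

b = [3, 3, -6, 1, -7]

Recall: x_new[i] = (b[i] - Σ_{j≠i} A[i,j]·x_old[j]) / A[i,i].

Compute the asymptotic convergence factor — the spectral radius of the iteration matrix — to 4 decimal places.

A = D + L + U where D = diag(6, -13, 9, 14, -9).
Jacobi T = -D⁻¹(L+U): T[0,3] = -(2)/(6) = -0.3333; T[0,0] = 0.
  T[0,:] = [+0.0000  +0.1667  +0.5000  -0.3333  +0.8333]
  T[1,:] = [-0.1538  +0.0000  +0.0769  +0.2308  -0.3846]
  T[2,:] = [+0.4444  -0.1111  +0.0000  -0.6667  +0.5556]
  T[3,:] = [+0.0714  +0.4286  -0.2857  +0.0000  -0.0714]
  T[4,:] = [-0.1111  -0.3333  +0.1111  -0.3333  +0.0000]
|roots of det(T-λI)|: 0.8846, 0.6054, 0.3748, 0.3748, 0.2085.
ρ = 0.8846; 0.8846 < 1: convergent.

0.8846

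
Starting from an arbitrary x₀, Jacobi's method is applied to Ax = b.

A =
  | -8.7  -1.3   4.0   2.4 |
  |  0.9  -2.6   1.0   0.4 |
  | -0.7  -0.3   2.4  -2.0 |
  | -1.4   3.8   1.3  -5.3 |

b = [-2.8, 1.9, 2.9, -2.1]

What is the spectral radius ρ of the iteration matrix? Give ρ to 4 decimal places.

Diagonal D = diag(-8.7, -2.6, 2.4, -5.3); L, U strict lower/upper.
Jacobi: T = -D⁻¹(L+U), T[3,2] = -(1.3)/(-5.3) = +0.2453; T[3,3] = 0.
  T[0,:] = [+0.0000  -0.1494  +0.4598  +0.2759]
  T[1,:] = [+0.3462  +0.0000  +0.3846  +0.1538]
  T[2,:] = [+0.2917  +0.1250  +0.0000  +0.8333]
  T[3,:] = [-0.2642  +0.7170  +0.2453  +0.0000]
|roots of det(T-λI)|: 0.8905, 0.5907, 0.4936, 0.4936.
spectral radius ρ = 0.8905; 0.8905 < 1 ⇒ converges.

0.8905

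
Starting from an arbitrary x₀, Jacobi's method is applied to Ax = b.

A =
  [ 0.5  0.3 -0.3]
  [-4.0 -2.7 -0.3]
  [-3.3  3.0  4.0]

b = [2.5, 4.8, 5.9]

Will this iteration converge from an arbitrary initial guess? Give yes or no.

Write A = D+L+U with D = diag(0.5, -2.7, 4).
Jacobi: T = -D⁻¹(L+U), T[2,0] = -(-3.3)/(4) = +0.8250; T[2,2] = 0.
  T[0,:] = [+0.0000, -0.6000, +0.6000]
  T[1,:] = [-1.4815, +0.0000, -0.1111]
  T[2,:] = [+0.8250, -0.7500, +0.0000]
|roots of det(T-λI)|: 1.4072, 0.7161, 0.7161.
spectral radius ρ = 1.4072; 1.4072 > 1 ⇒ diverges.

no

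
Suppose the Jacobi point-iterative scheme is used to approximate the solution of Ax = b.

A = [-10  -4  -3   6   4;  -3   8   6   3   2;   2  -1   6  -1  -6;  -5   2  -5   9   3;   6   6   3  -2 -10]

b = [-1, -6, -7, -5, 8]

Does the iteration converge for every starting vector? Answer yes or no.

no

A = D + L + U where D = diag(-10, 8, 6, 9, -10).
Jacobi: T = -D⁻¹(L+U), T[2,3] = -(-1)/(6) = +0.1667; T[2,2] = 0.
  T[0,:] = [+0.0000  -0.4000  -0.3000  +0.6000  +0.4000]
  T[1,:] = [+0.3750  +0.0000  -0.7500  -0.3750  -0.2500]
  T[2,:] = [-0.3333  +0.1667  +0.0000  +0.1667  +1.0000]
  T[3,:] = [+0.5556  -0.2222  +0.5556  +0.0000  -0.3333]
  T[4,:] = [+0.6000  +0.6000  +0.3000  -0.2000  +0.0000]
moduli |λ_i(T)| = 1.2784, 0.8543, 0.8543, 0.7332, 0.3279.
spectral radius ρ = 1.2784; 1.2784 > 1 ⇒ diverges.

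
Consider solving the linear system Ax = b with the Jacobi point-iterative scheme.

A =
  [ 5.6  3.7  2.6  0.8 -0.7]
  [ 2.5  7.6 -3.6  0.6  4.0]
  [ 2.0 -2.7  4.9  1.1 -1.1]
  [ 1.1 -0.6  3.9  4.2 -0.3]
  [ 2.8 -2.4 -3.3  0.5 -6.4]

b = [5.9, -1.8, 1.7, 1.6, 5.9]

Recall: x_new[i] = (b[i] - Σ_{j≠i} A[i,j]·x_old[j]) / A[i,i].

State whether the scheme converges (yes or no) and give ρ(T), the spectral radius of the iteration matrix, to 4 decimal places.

A = D + L + U where D = diag(5.6, 7.6, 4.9, 4.2, -6.4).
T_J = -D⁻¹(L+U): T[0,4] = -(-0.7)/(5.6) = +0.1250; T[0,0] = 0.
  T[0,:] = [+0.0000, -0.6607, -0.4643, -0.1429, +0.1250]
  T[1,:] = [-0.3289, +0.0000, +0.4737, -0.0789, -0.5263]
  T[2,:] = [-0.4082, +0.5510, +0.0000, -0.2245, +0.2245]
  T[3,:] = [-0.2619, +0.1429, -0.9286, +0.0000, +0.0714]
  T[4,:] = [+0.4375, -0.3750, -0.5156, +0.0781, +0.0000]
|roots of det(T-λI)|: 1.1527, 0.7475, 0.4100, 0.4100, 0.2745.
ρ(T) = max|λ| = 1.1527; 1.1527 > 1: divergent.

no, ρ = 1.1527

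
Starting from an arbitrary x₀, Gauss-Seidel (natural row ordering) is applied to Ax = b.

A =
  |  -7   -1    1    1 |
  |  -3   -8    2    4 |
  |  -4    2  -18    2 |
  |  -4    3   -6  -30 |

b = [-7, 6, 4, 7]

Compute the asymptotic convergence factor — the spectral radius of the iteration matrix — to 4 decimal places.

Write A = D+L+U with D = diag(-7, -8, -18, -30).
Gauss-Seidel: T = -(D+L)⁻¹U, row 0 first, T[0,3] = -(1)/(-7) = +0.1429; later rows by forward substitution.
  T[0,:] = [+0.0000  -0.1429  +0.1429  +0.1429]
  T[1,:] = [+0.0000  +0.0536  +0.1964  +0.4464]
  T[2,:] = [+0.0000  +0.0377  -0.0099  +0.1290]
  T[3,:] = [+0.0000  +0.0169  +0.0026  -0.0002]
|roots of det(T-λI)|: 0.1616, 0.0736, 0.0445, 0.0000.
ρ(T) = max|λ| = 0.1616; 0.1616 < 1: convergent.

0.1616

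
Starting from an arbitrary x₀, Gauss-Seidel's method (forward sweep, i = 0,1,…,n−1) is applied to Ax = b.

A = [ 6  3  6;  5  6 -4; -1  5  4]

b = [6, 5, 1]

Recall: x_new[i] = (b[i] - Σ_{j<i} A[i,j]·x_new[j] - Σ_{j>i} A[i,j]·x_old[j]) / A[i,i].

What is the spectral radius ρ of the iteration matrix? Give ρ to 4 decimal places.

1.6581

Write A = D+L+U with D = diag(6, 6, 4).
Gauss-Seidel: T = -(D+L)⁻¹U, row 0 first, T[0,2] = -(6)/(6) = -1.0000; later rows by forward substitution.
  T[0,:] = [+0.0000  -0.5000  -1.0000]
  T[1,:] = [+0.0000  +0.4167  +1.5000]
  T[2,:] = [+0.0000  -0.6458  -2.1250]
|roots of det(T-λI)|: 1.6581, 0.0503, 0.0000.
spectral radius ρ = 1.6581; 1.6581 > 1 ⇒ diverges.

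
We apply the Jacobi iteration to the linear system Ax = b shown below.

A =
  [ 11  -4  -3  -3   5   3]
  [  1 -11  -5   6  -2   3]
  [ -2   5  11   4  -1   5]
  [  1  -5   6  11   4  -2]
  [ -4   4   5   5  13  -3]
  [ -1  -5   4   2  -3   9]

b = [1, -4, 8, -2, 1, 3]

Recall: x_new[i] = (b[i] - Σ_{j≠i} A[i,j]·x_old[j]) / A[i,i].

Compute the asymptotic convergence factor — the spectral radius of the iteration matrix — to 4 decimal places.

1.1512

A = D + L + U where D = diag(11, -11, 11, 11, 13, 9).
Jacobi: T = -D⁻¹(L+U), T[2,0] = -(-2)/(11) = +0.1818; T[2,2] = 0.
  T[0,:] = [+0.0000  +0.3636  +0.2727  +0.2727  -0.4545  -0.2727]
  T[1,:] = [+0.0909  +0.0000  -0.4545  +0.5455  -0.1818  +0.2727]
  T[2,:] = [+0.1818  -0.4545  +0.0000  -0.3636  +0.0909  -0.4545]
  T[3,:] = [-0.0909  +0.4545  -0.5455  +0.0000  -0.3636  +0.1818]
  T[4,:] = [+0.3077  -0.3077  -0.3846  -0.3846  +0.0000  +0.2308]
  T[5,:] = [+0.1111  +0.5556  -0.4444  -0.2222  +0.3333  +0.0000]
|λ(T)| sorted: 1.1512, 0.6663, 0.5580, 0.5580, 0.4390, 0.4390.
ρ = 1.1512; 1.1512 > 1 ⇒ diverges.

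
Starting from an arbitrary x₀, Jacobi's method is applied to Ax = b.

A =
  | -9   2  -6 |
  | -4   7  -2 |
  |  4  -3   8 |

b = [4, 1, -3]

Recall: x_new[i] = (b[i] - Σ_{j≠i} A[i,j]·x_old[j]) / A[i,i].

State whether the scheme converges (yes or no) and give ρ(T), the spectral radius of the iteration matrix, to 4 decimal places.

Write A = D+L+U with D = diag(-9, 7, 8).
Jacobi T = -D⁻¹(L+U): T[2,0] = -(4)/(8) = -0.5000; T[2,2] = 0.
  T[0,:] = [+0.0000  +0.2222  -0.6667]
  T[1,:] = [+0.5714  +0.0000  +0.2857]
  T[2,:] = [-0.5000  +0.3750  +0.0000]
|roots of det(T-λI)|: 0.8757, 0.4465, 0.4465.
spectral radius ρ = 0.8757; 0.8757 < 1 ⇒ converges.

yes, ρ = 0.8757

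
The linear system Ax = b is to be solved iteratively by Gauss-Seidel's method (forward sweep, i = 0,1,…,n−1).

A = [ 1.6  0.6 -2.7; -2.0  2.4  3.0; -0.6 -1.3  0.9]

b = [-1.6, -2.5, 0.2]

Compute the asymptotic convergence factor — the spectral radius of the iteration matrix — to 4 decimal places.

1.2820

Let D = diag(1.6, 2.4, 0.9); L, U the strict triangles.
GS T = -(D+L)⁻¹U: row 0 first, T[0,1] = -(0.6)/(1.6) = -0.3750; later rows by forward substitution.
  T[0,:] = [+0.0000 -0.3750 +1.6875]
  T[1,:] = [+0.0000 -0.3125 +0.1562]
  T[2,:] = [+0.0000 -0.7014 +1.3507]
eigenvalue magnitudes: 1.2820, 0.2438, 0.0000.
ρ(T) = max|λ| = 1.2820; 1.2820 > 1 ⇒ diverges.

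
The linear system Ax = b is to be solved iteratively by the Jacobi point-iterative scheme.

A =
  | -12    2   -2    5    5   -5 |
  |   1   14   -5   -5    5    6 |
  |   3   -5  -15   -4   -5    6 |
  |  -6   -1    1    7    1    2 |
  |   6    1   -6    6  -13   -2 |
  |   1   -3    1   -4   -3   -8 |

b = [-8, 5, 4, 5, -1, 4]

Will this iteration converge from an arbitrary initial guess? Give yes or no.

no

Split A = D + L + U, D = diag(-12, 14, -15, 7, -13, -8).
Jacobi: T = -D⁻¹(L+U), T[5,3] = -(-4)/(-8) = -0.5000; T[5,5] = 0.
  T[0,:] = [+0.0000, +0.1667, -0.1667, +0.4167, +0.4167, -0.4167]
  T[1,:] = [-0.0714, +0.0000, +0.3571, +0.3571, -0.3571, -0.4286]
  T[2,:] = [+0.2000, -0.3333, +0.0000, -0.2667, -0.3333, +0.4000]
  T[3,:] = [+0.8571, +0.1429, -0.1429, +0.0000, -0.1429, -0.2857]
  T[4,:] = [+0.4615, +0.0769, -0.4615, +0.4615, +0.0000, -0.1538]
  T[5,:] = [+0.1250, -0.3750, +0.1250, -0.5000, -0.3750, +0.0000]
|roots of det(T-λI)|: 1.1399, 0.6030, 0.6030, 0.4374, 0.2820, 0.2820.
spectral radius ρ = 1.1399; 1.1399 > 1: divergent.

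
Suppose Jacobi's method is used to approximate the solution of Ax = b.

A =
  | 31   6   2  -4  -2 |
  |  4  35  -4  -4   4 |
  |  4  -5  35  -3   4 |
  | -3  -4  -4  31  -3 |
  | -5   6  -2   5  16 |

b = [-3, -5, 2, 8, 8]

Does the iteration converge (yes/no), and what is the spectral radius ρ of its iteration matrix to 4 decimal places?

yes, ρ = 0.3917

A = D + L + U where D = diag(31, 35, 35, 31, 16).
Jacobi: T = -D⁻¹(L+U), T[3,0] = -(-3)/(31) = +0.0968; T[3,3] = 0.
  T[0,:] = [+0.0000 -0.1935 -0.0645 +0.1290 +0.0645]
  T[1,:] = [-0.1143 +0.0000 +0.1143 +0.1143 -0.1143]
  T[2,:] = [-0.1143 +0.1429 +0.0000 +0.0857 -0.1143]
  T[3,:] = [+0.0968 +0.1290 +0.1290 +0.0000 +0.0968]
  T[4,:] = [+0.3125 -0.3750 +0.1250 -0.3125 +0.0000]
eigenvalue magnitudes: 0.3917, 0.2235, 0.2235, 0.1324, 0.0946.
ρ(T) = max|λ| = 0.3917; 0.3917 < 1 ⇒ converges.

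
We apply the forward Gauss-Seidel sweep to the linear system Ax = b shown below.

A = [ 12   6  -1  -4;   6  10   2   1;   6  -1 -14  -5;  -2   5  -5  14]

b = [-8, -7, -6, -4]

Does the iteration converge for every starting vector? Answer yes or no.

yes

Split A = D + L + U, D = diag(12, 10, -14, 14).
T_GS = -(D+L)⁻¹U: row 0 first, T[0,3] = -(-4)/(12) = +0.3333; later rows by forward substitution.
  T[0,:] = [+0.0000, -0.5000, +0.0833, +0.3333]
  T[1,:] = [+0.0000, +0.3000, -0.2500, -0.3000]
  T[2,:] = [+0.0000, -0.2357, +0.0536, -0.1929]
  T[3,:] = [+0.0000, -0.2628, +0.1203, +0.0859]
moduli |λ_i(T)| = 0.5469, 0.1643, 0.0568, 0.0000.
ρ(T) = max|λ| = 0.5469; 0.5469 < 1: convergent.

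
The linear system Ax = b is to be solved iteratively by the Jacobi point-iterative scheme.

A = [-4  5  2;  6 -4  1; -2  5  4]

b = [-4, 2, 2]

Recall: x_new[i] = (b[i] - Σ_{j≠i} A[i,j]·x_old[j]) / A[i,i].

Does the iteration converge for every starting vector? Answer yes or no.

A = D + L + U where D = diag(-4, -4, 4).
Jacobi T = -D⁻¹(L+U): T[0,1] = -(5)/(-4) = +1.2500; T[0,0] = 0.
  T[0,:] = [+0.0000  +1.2500  +0.5000]
  T[1,:] = [+1.5000  +0.0000  +0.2500]
  T[2,:] = [+0.5000  -1.2500  +0.0000]
|eigenvalues of T|: 1.5248, 1.0248, 0.5000.
ρ = 1.5248; 1.5248 > 1, so it fails to converge.

no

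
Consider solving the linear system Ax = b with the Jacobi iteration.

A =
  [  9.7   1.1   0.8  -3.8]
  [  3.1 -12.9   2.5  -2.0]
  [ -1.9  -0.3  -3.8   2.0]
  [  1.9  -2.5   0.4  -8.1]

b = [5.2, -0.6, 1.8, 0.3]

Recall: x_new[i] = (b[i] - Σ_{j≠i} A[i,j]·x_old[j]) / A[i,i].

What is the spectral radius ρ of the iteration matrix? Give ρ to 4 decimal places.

Let D = diag(9.7, -12.9, -3.8, -8.1); L, U the strict triangles.
Jacobi T = -D⁻¹(L+U): T[0,2] = -(0.8)/(9.7) = -0.0825; T[0,0] = 0.
  T[0,:] = [+0.0000 -0.1134 -0.0825 +0.3918]
  T[1,:] = [+0.2403 +0.0000 +0.1938 -0.1550]
  T[2,:] = [-0.5000 -0.0789 +0.0000 +0.5263]
  T[3,:] = [+0.2346 -0.3086 +0.0494 +0.0000]
|eigenvalues of T|: 0.5597, 0.2865, 0.2657, 0.2657.
ρ(T) = max|λ| = 0.5597; 0.5597 < 1 ⇒ converges.

0.5597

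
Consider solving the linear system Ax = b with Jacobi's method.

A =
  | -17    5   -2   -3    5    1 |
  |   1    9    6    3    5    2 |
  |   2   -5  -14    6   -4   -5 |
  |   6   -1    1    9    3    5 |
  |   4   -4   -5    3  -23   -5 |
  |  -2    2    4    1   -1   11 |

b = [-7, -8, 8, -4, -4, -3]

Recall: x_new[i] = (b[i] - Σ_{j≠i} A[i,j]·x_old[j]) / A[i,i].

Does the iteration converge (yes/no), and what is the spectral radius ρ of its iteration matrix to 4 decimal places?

A = D + L + U where D = diag(-17, 9, -14, 9, -23, 11).
T_J = -D⁻¹(L+U): T[4,0] = -(4)/(-23) = +0.1739; T[4,4] = 0.
  T[0,:] = [+0.0000  +0.2941  -0.1176  -0.1765  +0.2941  +0.0588]
  T[1,:] = [-0.1111  +0.0000  -0.6667  -0.3333  -0.5556  -0.2222]
  T[2,:] = [+0.1429  -0.3571  +0.0000  +0.4286  -0.2857  -0.3571]
  T[3,:] = [-0.6667  +0.1111  -0.1111  +0.0000  -0.3333  -0.5556]
  T[4,:] = [+0.1739  -0.1739  -0.2174  +0.1304  +0.0000  -0.2174]
  T[5,:] = [+0.1818  -0.1818  -0.3636  -0.0909  +0.0909  +0.0000]
|eigenvalues of T|: 0.9207, 0.7409, 0.3403, 0.3403, 0.1019, 0.1019.
ρ(T) = max|λ| = 0.9207; 0.9207 < 1: convergent.

yes, ρ = 0.9207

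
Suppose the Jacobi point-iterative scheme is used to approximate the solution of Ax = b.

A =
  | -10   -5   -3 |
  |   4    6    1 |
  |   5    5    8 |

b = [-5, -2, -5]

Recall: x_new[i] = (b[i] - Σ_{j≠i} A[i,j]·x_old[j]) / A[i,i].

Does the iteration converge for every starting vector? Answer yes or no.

A = D + L + U where D = diag(-10, 6, 8).
Jacobi: T = -D⁻¹(L+U), T[0,1] = -(-5)/(-10) = -0.5000; T[0,0] = 0.
  T[0,:] = [+0.0000  -0.5000  -0.3000]
  T[1,:] = [-0.6667  +0.0000  -0.1667]
  T[2,:] = [-0.6250  -0.6250  +0.0000]
|eigenvalues of T|: 0.9058, 0.5510, 0.3548.
spectral radius ρ = 0.9058; 0.9058 < 1, so it converges for any x₀.

yes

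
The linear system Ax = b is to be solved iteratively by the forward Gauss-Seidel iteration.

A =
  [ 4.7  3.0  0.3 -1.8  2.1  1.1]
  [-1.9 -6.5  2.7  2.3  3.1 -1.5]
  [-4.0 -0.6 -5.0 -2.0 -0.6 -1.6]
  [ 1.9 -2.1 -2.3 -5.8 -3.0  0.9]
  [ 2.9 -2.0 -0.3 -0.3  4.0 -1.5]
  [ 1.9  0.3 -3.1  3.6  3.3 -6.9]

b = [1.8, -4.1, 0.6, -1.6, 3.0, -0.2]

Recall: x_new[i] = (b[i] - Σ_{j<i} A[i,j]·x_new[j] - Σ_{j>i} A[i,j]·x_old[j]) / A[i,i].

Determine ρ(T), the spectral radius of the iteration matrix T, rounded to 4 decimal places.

1.2656

A = D + L + U where D = diag(4.7, -6.5, -5, -5.8, 4, -6.9).
GS T = -(D+L)⁻¹U: row 0 first, T[0,2] = -(0.3)/(4.7) = -0.0638; later rows by forward substitution.
  T[0,:] = [+0.0000  -0.6383  -0.0638  +0.3830  -0.4468  -0.2340]
  T[1,:] = [+0.0000  +0.1866  +0.4340  +0.2419  +0.6075  -0.1624]
  T[2,:] = [+0.0000  +0.4882  -0.0010  -0.7354  +0.1645  -0.1133]
  T[3,:] = [+0.0000  -0.4703  -0.1777  +0.3295  -0.9488  +0.1822]
  T[4,:] = [+0.0000  +0.5574  +0.2499  -0.1872  +0.5689  +0.4687]
  T[5,:] = [+0.0000  -0.3658  +0.0286  +0.5288  -0.3935  +0.2986]
moduli |λ_i(T)| = 1.2656, 0.5934, 0.4084, 0.4084, 0.0452, 0.0000.
ρ = 1.2656; 1.2656 > 1 ⇒ diverges.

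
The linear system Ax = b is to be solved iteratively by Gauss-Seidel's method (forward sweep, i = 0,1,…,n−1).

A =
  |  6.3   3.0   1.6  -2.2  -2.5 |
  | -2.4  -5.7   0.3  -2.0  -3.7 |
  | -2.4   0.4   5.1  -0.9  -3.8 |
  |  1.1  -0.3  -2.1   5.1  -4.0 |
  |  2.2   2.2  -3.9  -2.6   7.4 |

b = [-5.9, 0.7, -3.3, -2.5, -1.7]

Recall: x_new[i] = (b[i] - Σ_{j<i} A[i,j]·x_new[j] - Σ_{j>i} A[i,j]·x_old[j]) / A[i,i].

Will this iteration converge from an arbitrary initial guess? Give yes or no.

A = D + L + U where D = diag(6.3, -5.7, 5.1, 5.1, 7.4).
Gauss-Seidel: T = -(D+L)⁻¹U, row 0 first, T[0,2] = -(1.6)/(6.3) = -0.2540; later rows by forward substitution.
  T[0,:] = [+0.0000, -0.4762, -0.2540, +0.3492, +0.3968]
  T[1,:] = [+0.0000, +0.2005, +0.1596, -0.4979, -0.8162]
  T[2,:] = [+0.0000, -0.2398, -0.1320, +0.3799, +0.9959]
  T[3,:] = [+0.0000, +0.0158, +0.0098, +0.0518, +1.0608]
  T[4,:] = [+0.0000, -0.0389, -0.0381, +0.2626, +1.0222]
|eigenvalues of T|: 1.2500, 0.1252, 0.0812, 0.0812, 0.0000.
ρ(T) = max|λ| = 1.2500; 1.2500 > 1 ⇒ diverges.

no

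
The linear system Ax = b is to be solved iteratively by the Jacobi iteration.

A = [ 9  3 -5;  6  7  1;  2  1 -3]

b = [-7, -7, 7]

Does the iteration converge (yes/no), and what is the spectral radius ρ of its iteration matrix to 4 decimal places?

A = D + L + U where D = diag(9, 7, -3).
T_J = -D⁻¹(L+U): T[0,2] = -(-5)/(9) = +0.5556; T[0,0] = 0.
  T[0,:] = [+0.0000  -0.3333  +0.5556]
  T[1,:] = [-0.8571  +0.0000  -0.1429]
  T[2,:] = [+0.6667  +0.3333  +0.0000]
|roots of det(T-λI)|: 0.8687, 0.6405, 0.2282.
ρ(T) = max|λ| = 0.8687; 0.8687 < 1, so it converges for any x₀.

yes, ρ = 0.8687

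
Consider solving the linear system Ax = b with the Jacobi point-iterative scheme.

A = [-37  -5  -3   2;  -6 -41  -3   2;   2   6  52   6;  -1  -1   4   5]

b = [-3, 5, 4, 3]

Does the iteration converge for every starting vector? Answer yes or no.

yes

Let D = diag(-37, -41, 52, 5); L, U the strict triangles.
Jacobi: T = -D⁻¹(L+U), T[2,3] = -(6)/(52) = -0.1154; T[2,2] = 0.
  T[0,:] = [+0.0000 -0.1351 -0.0811 +0.0541]
  T[1,:] = [-0.1463 +0.0000 -0.0732 +0.0488]
  T[2,:] = [-0.0385 -0.1154 +0.0000 -0.1154]
  T[3,:] = [+0.2000 +0.2000 -0.8000 +0.0000]
|roots of det(T-λI)|: 0.3657, 0.3034, 0.2053, 0.1431.
ρ(T) = max|λ| = 0.3657; 0.3657 < 1 ⇒ converges.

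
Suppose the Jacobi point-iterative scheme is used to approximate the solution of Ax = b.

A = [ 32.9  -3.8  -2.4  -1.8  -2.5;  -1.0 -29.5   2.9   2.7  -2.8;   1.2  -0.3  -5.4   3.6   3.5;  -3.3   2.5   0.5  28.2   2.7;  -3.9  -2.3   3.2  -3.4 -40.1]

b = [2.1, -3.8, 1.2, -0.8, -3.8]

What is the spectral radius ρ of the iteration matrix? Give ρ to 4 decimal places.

A = D + L + U where D = diag(32.9, -29.5, -5.4, 28.2, -40.1).
Jacobi: T = -D⁻¹(L+U), T[0,3] = -(-1.8)/(32.9) = +0.0547; T[0,0] = 0.
  T[0,:] = [+0.0000  +0.1155  +0.0729  +0.0547  +0.0760]
  T[1,:] = [-0.0339  +0.0000  +0.0983  +0.0915  -0.0949]
  T[2,:] = [+0.2222  -0.0556  +0.0000  +0.6667  +0.6481]
  T[3,:] = [+0.1170  -0.0887  -0.0177  +0.0000  -0.0957]
  T[4,:] = [-0.0973  -0.0574  +0.0798  -0.0848  +0.0000]
|λ(T)| sorted: 0.3159, 0.1830, 0.1830, 0.1731, 0.1731.
ρ(T) = max|λ| = 0.3159; 0.3159 < 1: convergent.

0.3159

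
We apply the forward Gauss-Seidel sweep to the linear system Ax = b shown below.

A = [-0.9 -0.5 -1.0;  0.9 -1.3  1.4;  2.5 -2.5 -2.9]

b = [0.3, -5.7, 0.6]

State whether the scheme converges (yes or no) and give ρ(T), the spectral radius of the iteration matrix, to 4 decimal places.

Diagonal D = diag(-0.9, -1.3, -2.9); L, U strict lower/upper.
T_GS = -(D+L)⁻¹U: row 0 first, T[0,2] = -(-1)/(-0.9) = -1.1111; later rows by forward substitution.
  T[0,:] = [+0.0000 -0.5556 -1.1111]
  T[1,:] = [+0.0000 -0.3846 +0.3077]
  T[2,:] = [+0.0000 -0.1474 -1.2231]
|roots of det(T-λI)|: 1.1650, 0.4427, 0.0000.
ρ = 1.1650; 1.1650 > 1 ⇒ diverges.

no, ρ = 1.1650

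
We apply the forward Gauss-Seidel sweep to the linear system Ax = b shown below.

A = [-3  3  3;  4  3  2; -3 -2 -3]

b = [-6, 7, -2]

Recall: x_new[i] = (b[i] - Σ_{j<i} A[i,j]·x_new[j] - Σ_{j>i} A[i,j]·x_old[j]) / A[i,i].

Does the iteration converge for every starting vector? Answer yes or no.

no

Let D = diag(-3, 3, -3); L, U the strict triangles.
T_GS = -(D+L)⁻¹U: row 0 first, T[0,2] = -(3)/(-3) = +1.0000; later rows by forward substitution.
  T[0,:] = [+0.0000, +1.0000, +1.0000]
  T[1,:] = [+0.0000, -1.3333, -2.0000]
  T[2,:] = [+0.0000, -0.1111, +0.3333]
|roots of det(T-λI)|: 1.4574, 0.4574, 0.0000.
ρ(T) = max|λ| = 1.4574; 1.4574 > 1, so it fails to converge.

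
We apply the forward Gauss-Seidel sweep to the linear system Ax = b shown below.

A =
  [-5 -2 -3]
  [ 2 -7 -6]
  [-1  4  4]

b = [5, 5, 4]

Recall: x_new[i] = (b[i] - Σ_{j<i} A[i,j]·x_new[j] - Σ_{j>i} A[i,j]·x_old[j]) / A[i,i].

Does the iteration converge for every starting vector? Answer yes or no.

yes

A = D + L + U where D = diag(-5, -7, 4).
Gauss-Seidel: T = -(D+L)⁻¹U, row 0 first, T[0,2] = -(-3)/(-5) = -0.6000; later rows by forward substitution.
  T[0,:] = [+0.0000  -0.4000  -0.6000]
  T[1,:] = [+0.0000  -0.1143  -1.0286]
  T[2,:] = [+0.0000  +0.0143  +0.8786]
|eigenvalues of T|: 0.8635, 0.0993, 0.0000.
spectral radius ρ = 0.8635; 0.8635 < 1: convergent.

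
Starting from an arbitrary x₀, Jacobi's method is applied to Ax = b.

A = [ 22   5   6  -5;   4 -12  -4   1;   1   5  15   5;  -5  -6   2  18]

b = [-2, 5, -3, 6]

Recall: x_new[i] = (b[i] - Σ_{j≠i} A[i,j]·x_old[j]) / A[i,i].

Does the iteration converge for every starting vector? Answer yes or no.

Write A = D+L+U with D = diag(22, -12, 15, 18).
Jacobi: T = -D⁻¹(L+U), T[1,0] = -(4)/(-12) = +0.3333; T[1,1] = 0.
  T[0,:] = [+0.0000, -0.2273, -0.2727, +0.2273]
  T[1,:] = [+0.3333, +0.0000, -0.3333, +0.0833]
  T[2,:] = [-0.0667, -0.3333, +0.0000, -0.3333]
  T[3,:] = [+0.2778, +0.3333, -0.1111, +0.0000]
moduli |λ_i(T)| = 0.6141, 0.4115, 0.4115, 0.0464.
ρ(T) = max|λ| = 0.6141; 0.6141 < 1, so it converges for any x₀.

yes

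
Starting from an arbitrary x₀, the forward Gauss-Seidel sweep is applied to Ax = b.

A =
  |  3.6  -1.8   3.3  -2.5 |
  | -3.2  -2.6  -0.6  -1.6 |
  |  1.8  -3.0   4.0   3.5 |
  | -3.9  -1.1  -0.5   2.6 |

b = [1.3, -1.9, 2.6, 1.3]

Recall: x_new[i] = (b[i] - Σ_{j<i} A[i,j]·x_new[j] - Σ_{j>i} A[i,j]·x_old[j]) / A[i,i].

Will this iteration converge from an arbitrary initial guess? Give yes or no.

no

Diagonal D = diag(3.6, -2.6, 4, 2.6); L, U strict lower/upper.
T_GS = -(D+L)⁻¹U: row 0 first, T[0,2] = -(3.3)/(3.6) = -0.9167; later rows by forward substitution.
  T[0,:] = [+0.0000  +0.5000  -0.9167  +0.6944]
  T[1,:] = [+0.0000  -0.6154  +0.8974  -1.4701]
  T[2,:] = [+0.0000  -0.6865  +1.0856  -2.2901]
  T[3,:] = [+0.0000  +0.3576  -0.7866  -0.0207]
moduli |λ_i(T)| = 1.4464, 0.8776, 0.1193, 0.0000.
ρ = 1.4464; 1.4464 > 1, so it fails to converge.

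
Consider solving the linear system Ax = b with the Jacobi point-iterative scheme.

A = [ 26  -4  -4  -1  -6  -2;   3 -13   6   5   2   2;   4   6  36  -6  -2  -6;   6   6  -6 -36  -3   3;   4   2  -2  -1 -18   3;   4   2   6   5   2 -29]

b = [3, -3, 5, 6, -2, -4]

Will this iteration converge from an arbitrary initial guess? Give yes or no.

yes

A = D + L + U where D = diag(26, -13, 36, -36, -18, -29).
T_J = -D⁻¹(L+U): T[1,4] = -(2)/(-13) = +0.1538; T[1,1] = 0.
  T[0,:] = [+0.0000, +0.1538, +0.1538, +0.0385, +0.2308, +0.0769]
  T[1,:] = [+0.2308, +0.0000, +0.4615, +0.3846, +0.1538, +0.1538]
  T[2,:] = [-0.1111, -0.1667, +0.0000, +0.1667, +0.0556, +0.1667]
  T[3,:] = [+0.1667, +0.1667, -0.1667, +0.0000, -0.0833, +0.0833]
  T[4,:] = [+0.2222, +0.1111, -0.1111, -0.0556, +0.0000, +0.1667]
  T[5,:] = [+0.1379, +0.0690, +0.2069, +0.1724, +0.0690, +0.0000]
|eigenvalues of T|: 0.5230, 0.3032, 0.3032, 0.2088, 0.0940, 0.0629.
ρ(T) = max|λ| = 0.5230; 0.5230 < 1, so it converges for any x₀.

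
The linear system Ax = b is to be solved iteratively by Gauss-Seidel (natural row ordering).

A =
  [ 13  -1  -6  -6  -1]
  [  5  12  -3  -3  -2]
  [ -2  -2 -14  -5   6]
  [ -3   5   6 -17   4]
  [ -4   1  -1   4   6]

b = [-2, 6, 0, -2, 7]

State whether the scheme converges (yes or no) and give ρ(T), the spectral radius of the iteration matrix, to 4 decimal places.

yes, ρ = 0.8233

Diagonal D = diag(13, 12, -14, -17, 6); L, U strict lower/upper.
GS T = -(D+L)⁻¹U: row 0 first, T[0,3] = -(-6)/(13) = +0.4615; later rows by forward substitution.
  T[0,:] = [+0.0000 +0.0769 +0.4615 +0.4615 +0.0769]
  T[1,:] = [+0.0000 -0.0321 +0.0577 +0.0577 +0.1346]
  T[2,:] = [+0.0000 -0.0064 -0.0742 -0.4313 +0.3984]
  T[3,:] = [+0.0000 -0.0253 -0.0907 -0.2167 +0.4019]
  T[4,:] = [+0.0000 +0.0724 +0.3462 +0.3707 -0.1727]
|λ(T)| sorted: 0.8233, 0.2270, 0.1415, 0.0408, 0.0000.
ρ(T) = max|λ| = 0.8233; 0.8233 < 1: convergent.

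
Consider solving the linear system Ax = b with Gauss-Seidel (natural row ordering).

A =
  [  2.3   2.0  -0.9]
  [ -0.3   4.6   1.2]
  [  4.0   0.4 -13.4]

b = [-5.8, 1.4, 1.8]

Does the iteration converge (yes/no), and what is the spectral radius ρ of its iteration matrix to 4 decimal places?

Split A = D + L + U, D = diag(2.3, 4.6, -13.4).
Gauss-Seidel: T = -(D+L)⁻¹U, row 0 first, T[0,1] = -(2)/(2.3) = -0.8696; later rows by forward substitution.
  T[0,:] = [+0.0000, -0.8696, +0.3913]
  T[1,:] = [+0.0000, -0.0567, -0.2353]
  T[2,:] = [+0.0000, -0.2613, +0.1098]
moduli |λ_i(T)| = 0.2881, 0.2350, 0.0000.
spectral radius ρ = 0.2881; 0.2881 < 1 ⇒ converges.

yes, ρ = 0.2881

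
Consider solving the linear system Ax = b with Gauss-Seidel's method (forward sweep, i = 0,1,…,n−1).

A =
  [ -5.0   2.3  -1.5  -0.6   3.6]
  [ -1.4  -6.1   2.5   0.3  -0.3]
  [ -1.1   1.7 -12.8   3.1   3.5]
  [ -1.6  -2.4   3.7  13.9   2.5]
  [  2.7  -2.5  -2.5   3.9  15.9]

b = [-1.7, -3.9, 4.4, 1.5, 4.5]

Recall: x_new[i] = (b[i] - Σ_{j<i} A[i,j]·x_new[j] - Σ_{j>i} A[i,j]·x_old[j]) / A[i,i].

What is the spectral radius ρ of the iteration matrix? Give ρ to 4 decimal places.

0.3222

Split A = D + L + U, D = diag(-5, -6.1, -12.8, 13.9, 15.9).
Gauss-Seidel: T = -(D+L)⁻¹U, row 0 first, T[0,4] = -(3.6)/(-5) = +0.7200; later rows by forward substitution.
  T[0,:] = [+0.0000  +0.4600  -0.3000  -0.1200  +0.7200]
  T[1,:] = [+0.0000  -0.1056  +0.4787  +0.0767  -0.2144]
  T[2,:] = [+0.0000  -0.0536  +0.0894  +0.2627  +0.1831]
  T[3,:] = [+0.0000  +0.0490  +0.0243  -0.0705  -0.1827]
  T[4,:] = [+0.0000  -0.1151  +0.1343  +0.0910  -0.0824]
eigenvalue magnitudes: 0.3222, 0.1728, 0.1728, 0.1450, 0.0000.
spectral radius ρ = 0.3222; 0.3222 < 1: convergent.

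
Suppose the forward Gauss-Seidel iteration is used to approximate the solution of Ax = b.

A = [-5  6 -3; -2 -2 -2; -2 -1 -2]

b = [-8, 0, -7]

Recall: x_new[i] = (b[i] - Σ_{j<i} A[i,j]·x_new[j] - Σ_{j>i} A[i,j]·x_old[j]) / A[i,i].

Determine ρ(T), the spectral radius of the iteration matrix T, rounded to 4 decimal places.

Let D = diag(-5, -2, -2); L, U the strict triangles.
Gauss-Seidel: T = -(D+L)⁻¹U, row 0 first, T[0,2] = -(-3)/(-5) = -0.6000; later rows by forward substitution.
  T[0,:] = [+0.0000 +1.2000 -0.6000]
  T[1,:] = [+0.0000 -1.2000 -0.4000]
  T[2,:] = [+0.0000 -0.6000 +0.8000]
|λ(T)| sorted: 1.3136, 0.9136, 0.0000.
spectral radius ρ = 1.3136; 1.3136 > 1 ⇒ diverges.

1.3136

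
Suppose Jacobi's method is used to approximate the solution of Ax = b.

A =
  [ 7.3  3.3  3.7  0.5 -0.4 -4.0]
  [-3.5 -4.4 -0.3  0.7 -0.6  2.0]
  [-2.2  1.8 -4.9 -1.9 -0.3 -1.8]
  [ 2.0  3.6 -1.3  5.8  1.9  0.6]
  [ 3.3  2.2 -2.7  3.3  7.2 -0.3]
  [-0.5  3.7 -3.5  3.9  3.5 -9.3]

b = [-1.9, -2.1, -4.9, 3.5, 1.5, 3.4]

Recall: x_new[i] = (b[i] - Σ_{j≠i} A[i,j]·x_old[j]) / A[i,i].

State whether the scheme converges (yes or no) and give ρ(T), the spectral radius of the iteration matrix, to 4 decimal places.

no, ρ = 1.1511

Let D = diag(7.3, -4.4, -4.9, 5.8, 7.2, -9.3); L, U the strict triangles.
Jacobi: T = -D⁻¹(L+U), T[4,5] = -(-0.3)/(7.2) = +0.0417; T[4,4] = 0.
  T[0,:] = [+0.0000, -0.4521, -0.5068, -0.0685, +0.0548, +0.5479]
  T[1,:] = [-0.7955, +0.0000, -0.0682, +0.1591, -0.1364, +0.4545]
  T[2,:] = [-0.4490, +0.3673, +0.0000, -0.3878, -0.0612, -0.3673]
  T[3,:] = [-0.3448, -0.6207, +0.2241, +0.0000, -0.3276, -0.1034]
  T[4,:] = [-0.4583, -0.3056, +0.3750, -0.4583, +0.0000, +0.0417]
  T[5,:] = [-0.0538, +0.3978, -0.3763, +0.4194, +0.3763, +0.0000]
|eigenvalues of T|: 1.1511, 0.6870, 0.6417, 0.6417, 0.4938, 0.4585.
ρ(T) = max|λ| = 1.1511; 1.1511 > 1 ⇒ diverges.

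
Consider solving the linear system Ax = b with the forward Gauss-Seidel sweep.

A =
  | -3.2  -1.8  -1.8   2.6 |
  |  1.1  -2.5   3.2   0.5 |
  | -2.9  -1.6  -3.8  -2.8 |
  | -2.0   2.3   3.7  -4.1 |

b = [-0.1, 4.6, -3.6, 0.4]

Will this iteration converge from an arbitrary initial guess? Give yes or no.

no

Split A = D + L + U, D = diag(-3.2, -2.5, -3.8, -4.1).
GS T = -(D+L)⁻¹U: row 0 first, T[0,3] = -(2.6)/(-3.2) = +0.8125; later rows by forward substitution.
  T[0,:] = [+0.0000  -0.5625  -0.5625  +0.8125]
  T[1,:] = [+0.0000  -0.2475  +1.0325  +0.5575]
  T[2,:] = [+0.0000  +0.5335  -0.0055  -1.5916]
  T[3,:] = [+0.0000  +0.6170  +0.8487  -1.5200]
|roots of det(T-λI)|: 1.2707, 0.4513, 0.4513, 0.0000.
ρ(T) = max|λ| = 1.2707; 1.2707 > 1 ⇒ diverges.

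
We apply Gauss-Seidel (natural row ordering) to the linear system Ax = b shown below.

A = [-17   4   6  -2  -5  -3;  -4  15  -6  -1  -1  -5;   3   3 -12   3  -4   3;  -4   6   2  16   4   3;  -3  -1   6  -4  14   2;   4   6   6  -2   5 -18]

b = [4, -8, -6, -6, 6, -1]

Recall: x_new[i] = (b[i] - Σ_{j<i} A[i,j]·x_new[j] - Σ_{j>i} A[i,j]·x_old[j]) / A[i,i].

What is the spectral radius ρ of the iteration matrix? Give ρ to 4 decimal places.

0.6435

Split A = D + L + U, D = diag(-17, 15, -12, 16, 14, -18).
Gauss-Seidel: T = -(D+L)⁻¹U, row 0 first, T[0,4] = -(-5)/(-17) = -0.2941; later rows by forward substitution.
  T[0,:] = [+0.0000  +0.2353  +0.3529  -0.1176  -0.2941  -0.1765]
  T[1,:] = [+0.0000  +0.0627  +0.4941  +0.0353  -0.0118  +0.2863]
  T[2,:] = [+0.0000  +0.0745  +0.2118  +0.2294  -0.4098  +0.2775]
  T[3,:] = [+0.0000  +0.0260  -0.1235  -0.0713  -0.2679  -0.3737]
  T[4,:] = [+0.0000  +0.0304  -0.0151  -0.1414  +0.0352  -0.3859]
  T[5,:] = [+0.0000  +0.1036  +0.3232  +0.0307  -0.1663  +0.0830]
|λ(T)| sorted: 0.6435, 0.3436, 0.1211, 0.1211, 0.0576, 0.0000.
ρ(T) = max|λ| = 0.6435; 0.6435 < 1, so it converges for any x₀.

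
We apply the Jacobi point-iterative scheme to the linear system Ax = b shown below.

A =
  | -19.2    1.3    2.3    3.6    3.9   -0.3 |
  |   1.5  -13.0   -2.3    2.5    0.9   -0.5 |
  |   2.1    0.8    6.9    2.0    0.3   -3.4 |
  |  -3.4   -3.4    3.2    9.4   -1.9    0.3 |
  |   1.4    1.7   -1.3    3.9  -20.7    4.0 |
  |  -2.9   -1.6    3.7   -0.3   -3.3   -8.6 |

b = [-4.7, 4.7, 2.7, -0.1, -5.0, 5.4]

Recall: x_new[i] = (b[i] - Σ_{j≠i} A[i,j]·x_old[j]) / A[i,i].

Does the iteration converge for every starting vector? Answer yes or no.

Split A = D + L + U, D = diag(-19.2, -13, 6.9, 9.4, -20.7, -8.6).
Jacobi T = -D⁻¹(L+U): T[4,1] = -(1.7)/(-20.7) = +0.0821; T[4,4] = 0.
  T[0,:] = [+0.0000, +0.0677, +0.1198, +0.1875, +0.2031, -0.0156]
  T[1,:] = [+0.1154, +0.0000, -0.1769, +0.1923, +0.0692, -0.0385]
  T[2,:] = [-0.3043, -0.1159, +0.0000, -0.2899, -0.0435, +0.4928]
  T[3,:] = [+0.3617, +0.3617, -0.3404, +0.0000, +0.2021, -0.0319]
  T[4,:] = [+0.0676, +0.0821, -0.0628, +0.1884, +0.0000, +0.1932]
  T[5,:] = [-0.3372, -0.1860, +0.4302, -0.0349, -0.3837, +0.0000]
eigenvalue magnitudes: 0.7683, 0.5447, 0.1850, 0.1850, 0.1559, 0.1559.
spectral radius ρ = 0.7683; 0.7683 < 1: convergent.

yes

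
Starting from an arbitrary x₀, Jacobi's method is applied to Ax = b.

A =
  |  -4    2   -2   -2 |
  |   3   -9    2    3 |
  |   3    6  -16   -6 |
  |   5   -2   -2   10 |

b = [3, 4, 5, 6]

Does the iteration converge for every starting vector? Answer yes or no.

Diagonal D = diag(-4, -9, -16, 10); L, U strict lower/upper.
Jacobi T = -D⁻¹(L+U): T[0,3] = -(-2)/(-4) = -0.5000; T[0,0] = 0.
  T[0,:] = [+0.0000  +0.5000  -0.5000  -0.5000]
  T[1,:] = [+0.3333  +0.0000  +0.2222  +0.3333]
  T[2,:] = [+0.1875  +0.3750  +0.0000  -0.3750]
  T[3,:] = [-0.5000  +0.2000  +0.2000  +0.0000]
|λ(T)| sorted: 0.8751, 0.4397, 0.4397, 0.3079.
ρ(T) = max|λ| = 0.8751; 0.8751 < 1: convergent.

yes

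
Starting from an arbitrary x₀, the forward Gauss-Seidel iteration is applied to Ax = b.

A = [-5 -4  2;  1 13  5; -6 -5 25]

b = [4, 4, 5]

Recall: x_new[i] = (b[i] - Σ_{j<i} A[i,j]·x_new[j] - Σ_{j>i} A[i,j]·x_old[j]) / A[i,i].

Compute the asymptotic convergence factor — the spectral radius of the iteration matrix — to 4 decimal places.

0.3115

Write A = D+L+U with D = diag(-5, 13, 25).
GS T = -(D+L)⁻¹U: row 0 first, T[0,2] = -(2)/(-5) = +0.4000; later rows by forward substitution.
  T[0,:] = [+0.0000  -0.8000  +0.4000]
  T[1,:] = [+0.0000  +0.0615  -0.4154]
  T[2,:] = [+0.0000  -0.1797  +0.0129]
|roots of det(T-λI)|: 0.3115, 0.2371, 0.0000.
ρ(T) = max|λ| = 0.3115; 0.3115 < 1, so it converges for any x₀.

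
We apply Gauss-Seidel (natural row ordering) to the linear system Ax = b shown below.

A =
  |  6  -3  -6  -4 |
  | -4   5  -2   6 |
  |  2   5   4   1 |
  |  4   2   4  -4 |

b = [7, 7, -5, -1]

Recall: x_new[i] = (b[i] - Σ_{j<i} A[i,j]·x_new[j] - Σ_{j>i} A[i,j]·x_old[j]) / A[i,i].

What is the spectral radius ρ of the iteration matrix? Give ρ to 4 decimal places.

Write A = D+L+U with D = diag(6, 5, 4, -4).
T_GS = -(D+L)⁻¹U: row 0 first, T[0,3] = -(-4)/(6) = +0.6667; later rows by forward substitution.
  T[0,:] = [+0.0000 +0.5000 +1.0000 +0.6667]
  T[1,:] = [+0.0000 +0.4000 +1.2000 -0.6667]
  T[2,:] = [+0.0000 -0.7500 -2.0000 +0.2500]
  T[3,:] = [+0.0000 -0.0500 -0.4000 +0.5833]
|eigenvalues of T|: 1.5367, 0.4473, 0.0727, 0.0000.
ρ(T) = max|λ| = 1.5367; 1.5367 > 1 ⇒ diverges.

1.5367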